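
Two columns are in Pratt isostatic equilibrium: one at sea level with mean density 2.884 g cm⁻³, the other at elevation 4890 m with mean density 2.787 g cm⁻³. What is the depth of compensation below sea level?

140000 m

ρ_ref D = ρ (D + h) → D (ρ_ref − ρ) = ρ h.
D = ρ h/(ρ_ref − ρ) = 2.787 × 4890 m/(2.884 − 2.787) = 140000 m.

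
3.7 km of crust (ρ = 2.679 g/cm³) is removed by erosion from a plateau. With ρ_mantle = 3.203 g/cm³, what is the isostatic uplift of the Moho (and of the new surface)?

3.09 km

Unloading: uplift u = e ρ_c/ρ_m = 3.7 km × 2.679/3.203 = 3.09 km.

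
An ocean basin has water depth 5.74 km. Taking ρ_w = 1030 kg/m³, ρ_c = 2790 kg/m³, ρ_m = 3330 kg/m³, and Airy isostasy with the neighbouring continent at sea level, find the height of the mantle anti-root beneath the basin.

18.7 km

Balancing pressure at the compensation depth: replacing crust with seawater at the top is compensated by replacing crust with mantle at the base: d (ρ_c − ρ_w) = a (ρ_m − ρ_c).
a = d (ρ_c − ρ_w)/(ρ_m − ρ_c) = 5.74 km × 1760/540 = 18.7 km.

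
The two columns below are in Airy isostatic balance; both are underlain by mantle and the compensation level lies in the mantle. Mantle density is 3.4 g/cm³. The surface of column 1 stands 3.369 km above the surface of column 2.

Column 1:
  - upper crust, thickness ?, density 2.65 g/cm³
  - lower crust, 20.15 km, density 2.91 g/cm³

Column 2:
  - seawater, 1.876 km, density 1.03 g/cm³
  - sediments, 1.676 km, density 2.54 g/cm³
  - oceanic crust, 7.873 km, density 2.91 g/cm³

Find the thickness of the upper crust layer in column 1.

Take the compensation level at the base of the deeper column (depth z_c below the surface of column 1) and equate Σ ρ_i t_i down to z_c; mantle fills any gap and the z_c terms cancel.
Column 1: x×2.65 + 20.15×2.91 + (z_c − 20.15 − x)×3.4
Column 2: 3.369×0 + 1.876×1.03 + 1.676×2.54 + 7.873×2.91 + (z_c − 3.369 − 11.425)×3.4
The z_c×3.4 term appears on both sides and cancels. Collect the known terms of each column as K = Σ(ρt)_known − 3.4 × (depth of known layers): K_1 = 58.6365 − 3.4×20.15 = −9.8735; K_2 = 29.09975 − 3.4×(3.369 + 11.425) = −21.19985.
Balance: K_1 − x×(3.4 − 2.65) = K_2, so x = (K_1 − K_2)/(3.4 − 2.65) = 11.3263/0.75 = 15.1 km.

15.1 km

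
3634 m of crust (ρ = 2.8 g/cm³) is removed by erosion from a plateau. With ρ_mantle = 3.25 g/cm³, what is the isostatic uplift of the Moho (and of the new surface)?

Unloading: uplift u = e ρ_c/ρ_m = 3634 m × 2.8/3.25 = 3130 m.

3130 m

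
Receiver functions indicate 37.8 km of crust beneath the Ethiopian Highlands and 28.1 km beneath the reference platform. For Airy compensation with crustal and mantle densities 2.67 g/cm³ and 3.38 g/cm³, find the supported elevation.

Excess crust Δ = 37.8 km − 28.1 km = 9.7 km, split between elevation h and root r with h + r = Δ.
Airy balance ρ_c h = (ρ_m − ρ_c) r gives r = h ρ_c/(ρ_m − ρ_c), so h (1 + ρ_c/(ρ_m − ρ_c)) = Δ, i.e. h = Δ (ρ_m − ρ_c)/ρ_m.
h = 9.7 km × 0.71/3.38 = 2.04 km.

2.04 km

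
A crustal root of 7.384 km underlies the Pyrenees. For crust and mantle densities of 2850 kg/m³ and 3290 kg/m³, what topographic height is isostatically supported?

Equating mass per unit area of the two columns: ρ_c h = (ρ_m − ρ_c) r.
h = r (ρ_m − ρ_c) / ρ_c = 7.384 km × (3290 − 2850) / 2850 = 1.14 km.

1.14 km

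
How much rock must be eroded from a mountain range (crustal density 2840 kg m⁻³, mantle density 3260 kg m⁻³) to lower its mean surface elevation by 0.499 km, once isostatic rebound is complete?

Net drop Δ = e − u = e − e ρ_c/ρ_m = e (ρ_m − ρ_c)/ρ_m.
e = Δ ρ_m/(ρ_m − ρ_c) = 0.499 km × 3260/420 = 3.87 km.

3.87 km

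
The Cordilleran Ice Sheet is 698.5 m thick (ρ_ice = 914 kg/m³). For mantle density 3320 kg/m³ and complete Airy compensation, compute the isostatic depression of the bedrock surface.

For local isostatic compensation: the ice load ρ_ice t is balanced by mantle displaced below, ρ_m s.
s = t ρ_ice / ρ_m = 698.5 m × 914/3320 = 192 m.

192 m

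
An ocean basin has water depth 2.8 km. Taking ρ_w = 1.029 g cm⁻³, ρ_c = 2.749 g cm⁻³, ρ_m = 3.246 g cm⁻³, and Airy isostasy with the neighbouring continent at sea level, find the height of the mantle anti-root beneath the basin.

9.69 km

For local isostatic compensation: replacing crust with seawater at the top is compensated by replacing crust with mantle at the base: d (ρ_c − ρ_w) = a (ρ_m − ρ_c).
a = d (ρ_c − ρ_w)/(ρ_m − ρ_c) = 2.8 km × 1.72/0.497 = 9.69 km.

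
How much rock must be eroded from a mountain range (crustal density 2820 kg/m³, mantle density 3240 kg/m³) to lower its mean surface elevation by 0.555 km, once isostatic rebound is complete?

4.28 km

Net drop Δ = e − u = e − e ρ_c/ρ_m = e (ρ_m − ρ_c)/ρ_m.
e = Δ ρ_m/(ρ_m − ρ_c) = 0.555 km × 3240/420 = 4.28 km.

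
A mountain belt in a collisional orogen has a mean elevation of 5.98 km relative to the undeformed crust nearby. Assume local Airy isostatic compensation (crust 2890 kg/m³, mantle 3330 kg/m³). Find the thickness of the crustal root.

39.3 km

For local isostatic compensation: the weight of the topography is balanced by the buoyancy of the root, ρ_c h = (ρ_m − ρ_c) r.
r = h · ρ_c / (ρ_m − ρ_c) = 5.98 km × 2890 / (3330 − 2890) = 39.3 km.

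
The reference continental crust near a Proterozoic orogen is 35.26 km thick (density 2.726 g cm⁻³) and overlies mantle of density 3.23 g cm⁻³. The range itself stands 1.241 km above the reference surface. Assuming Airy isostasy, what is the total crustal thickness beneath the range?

43.2 km

Root depth r = h ρ_c / (ρ_m − ρ_c) = 1.241 km × 2.726 / 0.504 = 6.712 km.
Total thickness = T + h + r = 35.26 km + 1.241 km + 6.712 km = 43.2 km.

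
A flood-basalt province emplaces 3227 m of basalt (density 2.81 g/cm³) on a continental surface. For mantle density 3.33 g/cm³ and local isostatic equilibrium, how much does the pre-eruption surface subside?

Subaerial loading: s = t ρ_load / ρ_m.
s = 3227 m × 2.81/3.33 = 2720 m.

2720 m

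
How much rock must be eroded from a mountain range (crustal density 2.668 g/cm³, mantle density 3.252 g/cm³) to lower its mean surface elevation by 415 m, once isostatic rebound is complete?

Net drop Δ = e − u = e − e ρ_c/ρ_m = e (ρ_m − ρ_c)/ρ_m.
e = Δ ρ_m/(ρ_m − ρ_c) = 415 m × 3.252/0.584 = 2310 m.

2310 m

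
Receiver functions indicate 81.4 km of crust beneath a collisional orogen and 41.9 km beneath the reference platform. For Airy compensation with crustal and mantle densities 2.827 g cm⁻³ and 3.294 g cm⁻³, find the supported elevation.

Excess crust Δ = 81.4 km − 41.9 km = 39.5 km, split between elevation h and root r with h + r = Δ.
Airy balance ρ_c h = (ρ_m − ρ_c) r gives r = h ρ_c/(ρ_m − ρ_c), so h (1 + ρ_c/(ρ_m − ρ_c)) = Δ, i.e. h = Δ (ρ_m − ρ_c)/ρ_m.
h = 39.5 km × 0.467/3.294 = 5.6 km.

5.6 km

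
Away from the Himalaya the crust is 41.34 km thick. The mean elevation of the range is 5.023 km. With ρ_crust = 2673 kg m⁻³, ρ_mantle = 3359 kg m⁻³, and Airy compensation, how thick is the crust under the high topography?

65.9 km

Root depth r = h ρ_c / (ρ_m − ρ_c) = 5.023 km × 2673 / 686 = 19.57 km.
Total thickness = T + h + r = 41.34 km + 5.023 km + 19.57 km = 65.9 km.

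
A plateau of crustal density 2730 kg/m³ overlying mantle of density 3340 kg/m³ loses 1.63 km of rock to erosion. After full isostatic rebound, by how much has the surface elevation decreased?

0.298 km

Rebound u = e ρ_c/ρ_m = 1.63 km × 2730/3340 = 1.332 km.
Net surface drop = e − u = 1.63 km − 1.332 km = e (ρ_m − ρ_c)/ρ_m = 0.298 km.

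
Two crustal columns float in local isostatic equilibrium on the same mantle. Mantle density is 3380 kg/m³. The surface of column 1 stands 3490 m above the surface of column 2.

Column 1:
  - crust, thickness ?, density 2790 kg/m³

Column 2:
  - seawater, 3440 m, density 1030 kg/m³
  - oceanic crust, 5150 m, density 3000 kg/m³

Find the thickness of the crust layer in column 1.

37000 m

Take the compensation level at the base of the deeper column (depth z_c below the surface of column 1) and equate Σ ρ_i t_i down to z_c; mantle fills any gap and the z_c terms cancel.
Column 1: x×2790 + (z_c − 0 − x)×3380
Column 2: 3490×0 + 3440×1030 + 5150×3000 + (z_c − 3490 − 8590)×3380
The z_c×3380 term appears on both sides and cancels. Collect the known terms of each column as K = Σ(ρt)_known − 3380 × (depth of known layers): K_1 = 0 − 3380×0 = 0; K_2 = 18993200 − 3380×(3490 + 8590) = −21837200.
Balance: K_1 − x×(3380 − 2790) = K_2, so x = (K_1 − K_2)/(3380 − 2790) = 21837200/590 = 37000 m.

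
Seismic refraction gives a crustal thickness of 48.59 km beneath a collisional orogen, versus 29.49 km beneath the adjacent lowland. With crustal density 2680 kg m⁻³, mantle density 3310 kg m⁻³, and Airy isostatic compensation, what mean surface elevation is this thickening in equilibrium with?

Excess crust Δ = 48.59 km − 29.49 km = 19.1 km, split between elevation h and root r with h + r = Δ.
Airy balance ρ_c h = (ρ_m − ρ_c) r gives r = h ρ_c/(ρ_m − ρ_c), so h (1 + ρ_c/(ρ_m − ρ_c)) = Δ, i.e. h = Δ (ρ_m − ρ_c)/ρ_m.
h = 19.1 km × 630/3310 = 3.64 km.

3.64 km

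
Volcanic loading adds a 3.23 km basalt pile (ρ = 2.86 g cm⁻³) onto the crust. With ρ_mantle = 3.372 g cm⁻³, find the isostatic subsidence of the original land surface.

2.74 km

Subaerial loading: s = t ρ_load / ρ_m.
s = 3.23 km × 2.86/3.372 = 2.74 km.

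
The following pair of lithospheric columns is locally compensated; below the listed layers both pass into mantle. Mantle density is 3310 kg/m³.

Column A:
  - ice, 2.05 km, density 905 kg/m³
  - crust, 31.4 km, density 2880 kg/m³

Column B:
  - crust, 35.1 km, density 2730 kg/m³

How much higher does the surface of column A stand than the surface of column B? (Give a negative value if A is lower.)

−0.582 km

For any compensation level in the mantle, the mantle terms cancel and isostasy reduces to e = (Σt_A − Σt_B) − (Σ(ρt)_A − Σ(ρt)_B) / ρ_m.
Σt_A = 33.45 km; Σt_B = 35.1 km; Σ(ρt)_A = 92287.25; Σ(ρt)_B = 95823 (in km·kg/m³).
e = (33.45 − 35.1) − (92287.25 − 95823) / 3310 = −0.582 km.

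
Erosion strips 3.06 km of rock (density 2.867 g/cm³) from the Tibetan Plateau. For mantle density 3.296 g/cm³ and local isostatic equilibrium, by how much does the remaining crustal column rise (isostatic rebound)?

Unloading: uplift u = e ρ_c/ρ_m = 3.06 km × 2.867/3.296 = 2.66 km.

2.66 km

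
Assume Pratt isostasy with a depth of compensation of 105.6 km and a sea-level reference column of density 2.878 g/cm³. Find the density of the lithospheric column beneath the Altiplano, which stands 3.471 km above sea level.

Pratt balance: ρ_ref D = ρ (D + h).
ρ = ρ_ref D/(D + h) = 2.878 × 105.6 km/(105.6 km + 3.471 km) = 2.79 g/cm³.

2.79 g/cm³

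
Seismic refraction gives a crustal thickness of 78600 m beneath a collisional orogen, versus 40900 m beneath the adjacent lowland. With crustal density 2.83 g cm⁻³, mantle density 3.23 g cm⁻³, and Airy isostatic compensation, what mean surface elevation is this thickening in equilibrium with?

4670 m

Excess crust Δ = 78600 m − 40900 m = 37700 m, split between elevation h and root r with h + r = Δ.
Airy balance ρ_c h = (ρ_m − ρ_c) r gives r = h ρ_c/(ρ_m − ρ_c), so h (1 + ρ_c/(ρ_m − ρ_c)) = Δ, i.e. h = Δ (ρ_m − ρ_c)/ρ_m.
h = 37700 m × 0.4/3.23 = 4670 m.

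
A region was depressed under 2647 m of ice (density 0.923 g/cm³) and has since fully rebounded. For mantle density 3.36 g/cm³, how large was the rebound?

727 m

Removing the load lets mantle flow back in; uplift u satisfies ρ_ice t = ρ_m u.
u = t ρ_ice/ρ_m = 2647 m × 0.923/3.36 = 727 m.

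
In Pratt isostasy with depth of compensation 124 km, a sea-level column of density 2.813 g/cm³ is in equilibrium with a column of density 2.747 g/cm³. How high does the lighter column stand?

ρ_ref D = ρ (D + h) → h = D (ρ_ref − ρ)/ρ.
h = 124 km × (2.813 − 2.747)/2.747 = 2.98 km.

2.98 km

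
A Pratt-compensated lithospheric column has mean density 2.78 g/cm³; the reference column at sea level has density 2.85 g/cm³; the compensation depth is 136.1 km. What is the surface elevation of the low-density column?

3.43 km

ρ_ref D = ρ (D + h) → h = D (ρ_ref − ρ)/ρ.
h = 136.1 km × (2.85 − 2.78)/2.78 = 3.43 km.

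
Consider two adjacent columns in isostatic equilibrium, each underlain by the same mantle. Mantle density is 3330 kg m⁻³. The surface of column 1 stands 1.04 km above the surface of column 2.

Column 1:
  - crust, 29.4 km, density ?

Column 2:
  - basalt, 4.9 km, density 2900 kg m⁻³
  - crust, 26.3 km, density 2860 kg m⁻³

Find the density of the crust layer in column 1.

Take the compensation level at the base of the deeper column (depth z_c below the surface of column 1) and equate Σ ρ_i t_i down to z_c; mantle fills any gap and the z_c terms cancel.
Column 1: 29.4×ρ + (z_c − 29.4)×3330
Column 2: 1.04×0 + 4.9×2900 + 26.3×2860 + (z_c − 1.04 − 31.2)×3330
The z_c×3330 term appears on both sides and cancels. Collect the known terms of each column as K = Σ(ρt)_known − 3330 × (depth of known layers): K_1 = 0 − 3330×29.4 = −97902; K_2 = 89428 − 3330×(1.04 + 31.2) = −17931.2.
Balance: K_1 + 29.4×ρ = K_2, so ρ = (K_2 − K_1)/29.4 = 79970.8/29.4 = 2720 kg m⁻³.

2720 kg m⁻³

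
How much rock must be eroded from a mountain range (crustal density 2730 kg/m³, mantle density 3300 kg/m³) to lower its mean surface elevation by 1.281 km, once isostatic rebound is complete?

7.42 km

Net drop Δ = e − u = e − e ρ_c/ρ_m = e (ρ_m − ρ_c)/ρ_m.
e = Δ ρ_m/(ρ_m − ρ_c) = 1.281 km × 3300/570 = 7.42 km.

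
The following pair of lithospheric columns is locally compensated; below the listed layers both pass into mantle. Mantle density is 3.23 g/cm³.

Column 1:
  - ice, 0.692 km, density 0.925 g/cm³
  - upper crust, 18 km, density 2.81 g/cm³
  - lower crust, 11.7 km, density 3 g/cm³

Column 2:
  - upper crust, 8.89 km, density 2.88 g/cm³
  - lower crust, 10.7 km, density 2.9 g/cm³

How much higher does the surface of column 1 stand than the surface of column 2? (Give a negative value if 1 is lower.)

1.61 km

For any compensation level in the mantle, the mantle terms cancel and isostasy reduces to e = (Σt_1 − Σt_2) − (Σ(ρt)_1 − Σ(ρt)_2) / ρ_m.
Σt_1 = 30.392 km; Σt_2 = 19.59 km; Σ(ρt)_1 = 86.3201; Σ(ρt)_2 = 56.6332 (in km·g/cm³).
e = (30.392 − 19.59) − (86.3201 − 56.6332) / 3.23 = 1.61 km.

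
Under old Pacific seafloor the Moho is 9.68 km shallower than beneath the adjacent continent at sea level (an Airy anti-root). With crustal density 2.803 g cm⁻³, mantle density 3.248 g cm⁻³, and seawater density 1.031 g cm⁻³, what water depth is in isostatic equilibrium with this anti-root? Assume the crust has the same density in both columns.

Replacing a thickness d of crust by seawater at the top must be balanced by replacing crust with mantle at the base: d (ρ_c − ρ_w) = a (ρ_m − ρ_c).
d = a (ρ_m − ρ_c)/(ρ_c − ρ_w) = 9.68 km × 0.445/1.772 = 2.43 km.

2.43 km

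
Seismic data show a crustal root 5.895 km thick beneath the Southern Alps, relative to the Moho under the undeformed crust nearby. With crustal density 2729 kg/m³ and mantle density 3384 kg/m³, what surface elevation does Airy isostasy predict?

Equating mass per unit area of the two columns: ρ_c h = (ρ_m − ρ_c) r.
h = r (ρ_m − ρ_c) / ρ_c = 5.895 km × (3384 − 2729) / 2729 = 1.41 km.

1.41 km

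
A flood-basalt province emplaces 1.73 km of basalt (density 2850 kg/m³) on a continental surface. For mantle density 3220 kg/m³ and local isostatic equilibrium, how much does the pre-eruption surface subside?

1.53 km

Subaerial loading: s = t ρ_load / ρ_m.
s = 1.73 km × 2850/3220 = 1.53 km.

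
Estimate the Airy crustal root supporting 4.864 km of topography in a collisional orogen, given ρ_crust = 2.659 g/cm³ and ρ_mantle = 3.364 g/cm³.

In Airy isostatic equilibrium: the weight of the topography is balanced by the buoyancy of the root, ρ_c h = (ρ_m − ρ_c) r.
r = h · ρ_c / (ρ_m − ρ_c) = 4.864 km × 2.659 / (3.364 − 2.659) = 18.3 km.

18.3 km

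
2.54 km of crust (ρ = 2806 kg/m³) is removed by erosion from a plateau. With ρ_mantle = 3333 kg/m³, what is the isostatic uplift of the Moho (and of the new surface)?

Unloading: uplift u = e ρ_c/ρ_m = 2.54 km × 2806/3333 = 2.14 km.

2.14 km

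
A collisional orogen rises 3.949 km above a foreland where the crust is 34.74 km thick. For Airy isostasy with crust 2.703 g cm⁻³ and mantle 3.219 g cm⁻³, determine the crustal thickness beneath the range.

59.4 km

Root depth r = h ρ_c / (ρ_m − ρ_c) = 3.949 km × 2.703 / 0.516 = 20.69 km.
Total thickness = T + h + r = 34.74 km + 3.949 km + 20.69 km = 59.4 km.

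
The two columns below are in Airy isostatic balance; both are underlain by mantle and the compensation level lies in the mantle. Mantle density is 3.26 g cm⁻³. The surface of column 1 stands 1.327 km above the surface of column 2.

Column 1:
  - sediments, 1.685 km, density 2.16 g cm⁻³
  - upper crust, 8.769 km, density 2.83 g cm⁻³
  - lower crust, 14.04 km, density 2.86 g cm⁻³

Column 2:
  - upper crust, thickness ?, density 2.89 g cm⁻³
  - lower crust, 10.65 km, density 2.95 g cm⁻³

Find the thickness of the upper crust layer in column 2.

Take the compensation level at the base of the deeper column (depth z_c below the surface of column 1) and equate Σ ρ_i t_i down to z_c; mantle fills any gap and the z_c terms cancel.
Column 1: 1.685×2.16 + 8.769×2.83 + 14.04×2.86 + (z_c − 24.494)×3.26
Column 2: 1.327×0 + x×2.89 + 10.65×2.95 + (z_c − 1.327 − 10.65 − x)×3.26
The z_c×3.26 term appears on both sides and cancels. Collect the known terms of each column as K = Σ(ρt)_known − 3.26 × (depth of known layers): K_1 = 68.61027 − 3.26×24.494 = −11.24017; K_2 = 31.4175 − 3.26×(1.327 + 10.65) = −7.62752.
Balance: K_1 = K_2 − x×(3.26 − 2.89), so x = (K_2 − K_1)/(3.26 − 2.89) = 3.61265/0.37 = 9.76 km.

9.76 km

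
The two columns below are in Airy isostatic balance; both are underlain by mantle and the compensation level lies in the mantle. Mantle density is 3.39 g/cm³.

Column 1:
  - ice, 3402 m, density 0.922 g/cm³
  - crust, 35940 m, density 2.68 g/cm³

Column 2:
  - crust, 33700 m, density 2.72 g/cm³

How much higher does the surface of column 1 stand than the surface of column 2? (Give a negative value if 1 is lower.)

3340 m

For any compensation level in the mantle, the mantle terms cancel and isostasy reduces to e = (Σt_1 − Σt_2) − (Σ(ρt)_1 − Σ(ρt)_2) / ρ_m.
Σt_1 = 39342 m; Σt_2 = 33700 m; Σ(ρt)_1 = 99455.844; Σ(ρt)_2 = 91664 (in m·g/cm³).
e = (39342 − 33700) − (99455.844 − 91664) / 3.39 = 3340 m.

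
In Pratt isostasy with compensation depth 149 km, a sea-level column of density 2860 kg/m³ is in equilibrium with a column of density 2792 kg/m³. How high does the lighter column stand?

3.63 km

ρ_ref D = ρ (D + h) → h = D (ρ_ref − ρ)/ρ.
h = 149 km × (2860 − 2792)/2792 = 3.63 km.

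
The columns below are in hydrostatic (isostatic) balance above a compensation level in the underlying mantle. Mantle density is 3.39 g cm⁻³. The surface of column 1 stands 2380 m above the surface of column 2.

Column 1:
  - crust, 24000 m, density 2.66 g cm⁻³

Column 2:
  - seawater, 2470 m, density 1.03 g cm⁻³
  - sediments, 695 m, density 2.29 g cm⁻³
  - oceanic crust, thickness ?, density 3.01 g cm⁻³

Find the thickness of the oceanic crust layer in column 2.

7520 m

Take the compensation level at the base of the deeper column (depth z_c below the surface of column 1) and equate Σ ρ_i t_i down to z_c; mantle fills any gap and the z_c terms cancel.
Column 1: 24000×2.66 + (z_c − 24000)×3.39
Column 2: 2380×0 + 2470×1.03 + 695×2.29 + x×3.01 + (z_c − 2380 − 3165 − x)×3.39
The z_c×3.39 term appears on both sides and cancels. Collect the known terms of each column as K = Σ(ρt)_known − 3.39 × (depth of known layers): K_1 = 63840 − 3.39×24000 = −17520; K_2 = 4135.65 − 3.39×(2380 + 3165) = −14661.9.
Balance: K_1 = K_2 − x×(3.39 − 3.01), so x = (K_2 − K_1)/(3.39 − 3.01) = 2858.1/0.38 = 7520 m.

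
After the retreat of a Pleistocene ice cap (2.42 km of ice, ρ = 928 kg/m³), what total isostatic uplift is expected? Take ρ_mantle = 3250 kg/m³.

Removing the load lets mantle flow back in; uplift u satisfies ρ_ice t = ρ_m u.
u = t ρ_ice/ρ_m = 2.42 km × 928/3250 = 0.691 km.

0.691 km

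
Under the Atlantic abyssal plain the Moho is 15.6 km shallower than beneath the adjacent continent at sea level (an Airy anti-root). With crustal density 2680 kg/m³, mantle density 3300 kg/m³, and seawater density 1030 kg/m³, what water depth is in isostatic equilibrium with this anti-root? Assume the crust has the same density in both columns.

Replacing a thickness d of crust by seawater at the top must be balanced by replacing crust with mantle at the base: d (ρ_c − ρ_w) = a (ρ_m − ρ_c).
d = a (ρ_m − ρ_c)/(ρ_c − ρ_w) = 15.6 km × 620/1650 = 5.86 km.

5.86 km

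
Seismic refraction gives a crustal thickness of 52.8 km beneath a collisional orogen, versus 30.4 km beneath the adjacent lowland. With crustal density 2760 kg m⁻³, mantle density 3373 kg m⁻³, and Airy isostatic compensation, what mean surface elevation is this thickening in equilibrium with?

4.07 km

Excess crust Δ = 52.8 km − 30.4 km = 22.4 km, split between elevation h and root r with h + r = Δ.
Airy balance ρ_c h = (ρ_m − ρ_c) r gives r = h ρ_c/(ρ_m − ρ_c), so h (1 + ρ_c/(ρ_m − ρ_c)) = Δ, i.e. h = Δ (ρ_m − ρ_c)/ρ_m.
h = 22.4 km × 613/3373 = 4.07 km.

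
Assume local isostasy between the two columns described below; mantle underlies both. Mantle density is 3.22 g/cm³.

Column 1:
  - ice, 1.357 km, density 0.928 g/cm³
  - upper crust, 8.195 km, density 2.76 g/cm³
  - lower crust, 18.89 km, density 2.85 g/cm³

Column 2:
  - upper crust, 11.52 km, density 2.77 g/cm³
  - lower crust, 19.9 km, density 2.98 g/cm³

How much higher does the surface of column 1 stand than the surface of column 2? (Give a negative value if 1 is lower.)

1.21 km

For any compensation level in the mantle, the mantle terms cancel and isostasy reduces to e = (Σt_1 − Σt_2) − (Σ(ρt)_1 − Σ(ρt)_2) / ρ_m.
Σt_1 = 28.442 km; Σt_2 = 31.42 km; Σ(ρt)_1 = 77.713996; Σ(ρt)_2 = 91.2124 (in km·g/cm³).
e = (28.442 − 31.42) − (77.713996 − 91.2124) / 3.22 = 1.21 km.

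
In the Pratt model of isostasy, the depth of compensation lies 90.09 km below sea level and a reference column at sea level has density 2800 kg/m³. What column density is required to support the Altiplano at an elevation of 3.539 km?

Pratt balance: ρ_ref D = ρ (D + h).
ρ = ρ_ref D/(D + h) = 2800 × 90.09 km/(90.09 km + 3.539 km) = 2690 kg/m³.

2690 kg/m³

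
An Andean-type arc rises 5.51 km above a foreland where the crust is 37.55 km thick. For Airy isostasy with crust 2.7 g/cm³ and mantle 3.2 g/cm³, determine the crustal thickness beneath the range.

72.8 km

Root depth r = h ρ_c / (ρ_m − ρ_c) = 5.51 km × 2.7 / 0.5 = 29.75 km.
Total thickness = T + h + r = 37.55 km + 5.51 km + 29.75 km = 72.8 km.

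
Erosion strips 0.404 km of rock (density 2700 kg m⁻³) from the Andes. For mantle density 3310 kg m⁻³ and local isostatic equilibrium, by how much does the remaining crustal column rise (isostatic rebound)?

Unloading: uplift u = e ρ_c/ρ_m = 0.404 km × 2700/3310 = 0.33 km.

0.33 km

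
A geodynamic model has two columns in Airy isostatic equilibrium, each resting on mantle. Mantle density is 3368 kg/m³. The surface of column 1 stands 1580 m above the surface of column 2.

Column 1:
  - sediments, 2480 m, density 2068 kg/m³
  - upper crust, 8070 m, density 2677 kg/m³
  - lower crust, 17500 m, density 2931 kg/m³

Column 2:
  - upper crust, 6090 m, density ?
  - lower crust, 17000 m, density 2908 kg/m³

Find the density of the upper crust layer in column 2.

2830 kg/m³

Take the compensation level at the base of the deeper column (depth z_c below the surface of column 1) and equate Σ ρ_i t_i down to z_c; mantle fills any gap and the z_c terms cancel.
Column 1: 2480×2068 + 8070×2677 + 17500×2931 + (z_c − 28050)×3368
Column 2: 1580×0 + 6090×ρ + 17000×2908 + (z_c − 1580 − 23090)×3368
The z_c×3368 term appears on both sides and cancels. Collect the known terms of each column as K = Σ(ρt)_known − 3368 × (depth of known layers): K_1 = 78024530 − 3368×28050 = −16447870; K_2 = 49436000 − 3368×(1580 + 23090) = −33652560.
Balance: K_1 = K_2 + 6090×ρ, so ρ = (K_1 − K_2)/6090 = 17204700/6090 = 2830 kg/m³.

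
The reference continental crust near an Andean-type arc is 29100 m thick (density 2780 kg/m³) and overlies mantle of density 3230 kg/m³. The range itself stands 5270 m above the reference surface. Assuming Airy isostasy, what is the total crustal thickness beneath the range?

Root depth r = h ρ_c / (ρ_m − ρ_c) = 5270 m × 2780 / 450 = 32560 m.
Total thickness = T + h + r = 29100 m + 5270 m + 32560 m = 66900 m.

66900 m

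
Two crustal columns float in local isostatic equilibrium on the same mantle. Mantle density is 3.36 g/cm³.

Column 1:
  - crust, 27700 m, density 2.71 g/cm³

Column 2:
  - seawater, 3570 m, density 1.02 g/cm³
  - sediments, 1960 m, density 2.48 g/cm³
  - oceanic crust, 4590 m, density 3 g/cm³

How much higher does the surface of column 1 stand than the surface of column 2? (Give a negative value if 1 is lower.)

For any compensation level in the mantle, the mantle terms cancel and isostasy reduces to e = (Σt_1 − Σt_2) − (Σ(ρt)_1 − Σ(ρt)_2) / ρ_m.
Σt_1 = 27700 m; Σt_2 = 10120 m; Σ(ρt)_1 = 75067; Σ(ρt)_2 = 22272.2 (in m·g/cm³).
e = (27700 − 10120) − (75067 − 22272.2) / 3.36 = 1870 m.

1870 m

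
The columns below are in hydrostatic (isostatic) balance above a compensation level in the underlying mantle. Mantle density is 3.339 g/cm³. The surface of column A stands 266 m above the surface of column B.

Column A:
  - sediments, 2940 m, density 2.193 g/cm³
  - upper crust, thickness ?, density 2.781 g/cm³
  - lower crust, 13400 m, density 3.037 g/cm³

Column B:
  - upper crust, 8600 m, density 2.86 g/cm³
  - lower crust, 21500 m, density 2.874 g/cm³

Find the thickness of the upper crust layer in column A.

13600 m

Take the compensation level at the base of the deeper column (depth z_c below the surface of column A) and equate Σ ρ_i t_i down to z_c; mantle fills any gap and the z_c terms cancel.
Column A: 2940×2.193 + x×2.781 + 13400×3.037 + (z_c − 16340 − x)×3.339
Column B: 266×0 + 8600×2.86 + 21500×2.874 + (z_c − 266 − 30100)×3.339
The z_c×3.339 term appears on both sides and cancels. Collect the known terms of each column as K = Σ(ρt)_known − 3.339 × (depth of known layers): K_A = 47143.22 − 3.339×16340 = −7416.04; K_B = 86387 − 3.339×(266 + 30100) = −15005.074.
Balance: K_A − x×(3.339 − 2.781) = K_B, so x = (K_A − K_B)/(3.339 − 2.781) = 7589.03/0.558 = 13600 m.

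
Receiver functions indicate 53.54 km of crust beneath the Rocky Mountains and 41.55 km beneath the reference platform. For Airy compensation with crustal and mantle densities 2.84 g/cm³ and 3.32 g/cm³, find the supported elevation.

1.73 km

Excess crust Δ = 53.54 km − 41.55 km = 11.99 km, split between elevation h and root r with h + r = Δ.
Airy balance ρ_c h = (ρ_m − ρ_c) r gives r = h ρ_c/(ρ_m − ρ_c), so h (1 + ρ_c/(ρ_m − ρ_c)) = Δ, i.e. h = Δ (ρ_m − ρ_c)/ρ_m.
h = 11.99 km × 0.48/3.32 = 1.73 km.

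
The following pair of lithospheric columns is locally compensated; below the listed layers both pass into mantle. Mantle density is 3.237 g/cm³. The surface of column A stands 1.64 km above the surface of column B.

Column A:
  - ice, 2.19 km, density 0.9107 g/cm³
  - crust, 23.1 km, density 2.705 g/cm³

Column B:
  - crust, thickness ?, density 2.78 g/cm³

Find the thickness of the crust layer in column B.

Take the compensation level at the base of the deeper column (depth z_c below the surface of column A) and equate Σ ρ_i t_i down to z_c; mantle fills any gap and the z_c terms cancel.
Column A: 2.19×0.9107 + 23.1×2.705 + (z_c − 25.29)×3.237
Column B: 1.64×0 + x×2.78 + (z_c − 1.64 − 0 − x)×3.237
The z_c×3.237 term appears on both sides and cancels. Collect the known terms of each column as K = Σ(ρt)_known − 3.237 × (depth of known layers): K_A = 64.479933 − 3.237×25.29 = −17.383797; K_B = 0 − 3.237×(1.64 + 0) = −5.30868.
Balance: K_A = K_B − x×(3.237 − 2.78), so x = (K_B − K_A)/(3.237 − 2.78) = 12.0751/0.457 = 26.4 km.

26.4 km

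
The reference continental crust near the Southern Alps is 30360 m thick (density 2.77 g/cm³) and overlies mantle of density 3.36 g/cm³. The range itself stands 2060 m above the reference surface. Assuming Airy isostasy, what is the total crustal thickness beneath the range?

42100 m

Root depth r = h ρ_c / (ρ_m − ρ_c) = 2060 m × 2.77 / 0.59 = 9672 m.
Total thickness = T + h + r = 30360 m + 2060 m + 9672 m = 42100 m.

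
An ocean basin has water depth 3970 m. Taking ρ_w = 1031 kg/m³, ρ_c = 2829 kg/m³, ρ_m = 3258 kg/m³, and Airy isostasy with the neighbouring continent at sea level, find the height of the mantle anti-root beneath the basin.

16600 m

Isostatic balance requires: replacing crust with seawater at the top is compensated by replacing crust with mantle at the base: d (ρ_c − ρ_w) = a (ρ_m − ρ_c).
a = d (ρ_c − ρ_w)/(ρ_m − ρ_c) = 3970 m × 1798/429 = 16600 m.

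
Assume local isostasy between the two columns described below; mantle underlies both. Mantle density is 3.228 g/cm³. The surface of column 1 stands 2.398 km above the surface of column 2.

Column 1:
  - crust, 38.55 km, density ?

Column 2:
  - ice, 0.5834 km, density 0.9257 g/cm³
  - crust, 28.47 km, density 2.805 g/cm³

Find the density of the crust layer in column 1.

2.68 g/cm³

Take the compensation level at the base of the deeper column (depth z_c below the surface of column 1) and equate Σ ρ_i t_i down to z_c; mantle fills any gap and the z_c terms cancel.
Column 1: 38.55×ρ + (z_c − 38.55)×3.228
Column 2: 2.398×0 + 0.5834×0.9257 + 28.47×2.805 + (z_c − 2.398 − 29.0534)×3.228
The z_c×3.228 term appears on both sides and cancels. Collect the known terms of each column as K = Σ(ρt)_known − 3.228 × (depth of known layers): K_1 = 0 − 3.228×38.55 = −124.4394; K_2 = 80.3984034 − 3.228×(2.398 + 29.0534) = −21.1267158.
Balance: K_1 + 38.55×ρ = K_2, so ρ = (K_2 − K_1)/38.55 = 103.313/38.55 = 2.68 g/cm³.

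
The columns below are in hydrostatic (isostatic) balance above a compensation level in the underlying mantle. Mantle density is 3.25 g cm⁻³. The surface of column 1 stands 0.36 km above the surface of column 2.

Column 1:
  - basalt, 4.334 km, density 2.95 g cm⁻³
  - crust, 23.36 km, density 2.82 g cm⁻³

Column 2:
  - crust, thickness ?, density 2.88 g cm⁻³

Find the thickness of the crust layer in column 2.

Take the compensation level at the base of the deeper column (depth z_c below the surface of column 1) and equate Σ ρ_i t_i down to z_c; mantle fills any gap and the z_c terms cancel.
Column 1: 4.334×2.95 + 23.36×2.82 + (z_c − 27.694)×3.25
Column 2: 0.36×0 + x×2.88 + (z_c − 0.36 − 0 − x)×3.25
The z_c×3.25 term appears on both sides and cancels. Collect the known terms of each column as K = Σ(ρt)_known − 3.25 × (depth of known layers): K_1 = 78.6605 − 3.25×27.694 = −11.345; K_2 = 0 − 3.25×(0.36 + 0) = −1.17.
Balance: K_1 = K_2 − x×(3.25 − 2.88), so x = (K_2 − K_1)/(3.25 − 2.88) = 10.175/0.37 = 27.5 km.

27.5 km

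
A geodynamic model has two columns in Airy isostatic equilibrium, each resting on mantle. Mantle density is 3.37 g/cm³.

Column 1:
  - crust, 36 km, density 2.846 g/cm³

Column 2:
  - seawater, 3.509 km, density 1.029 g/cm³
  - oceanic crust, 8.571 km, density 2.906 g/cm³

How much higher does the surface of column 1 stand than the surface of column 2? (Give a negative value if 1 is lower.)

1.98 km

For any compensation level in the mantle, the mantle terms cancel and isostasy reduces to e = (Σt_1 − Σt_2) − (Σ(ρt)_1 − Σ(ρt)_2) / ρ_m.
Σt_1 = 36 km; Σt_2 = 12.08 km; Σ(ρt)_1 = 102.456; Σ(ρt)_2 = 28.518087 (in km·g/cm³).
e = (36 − 12.08) − (102.456 − 28.518087) / 3.37 = 1.98 km.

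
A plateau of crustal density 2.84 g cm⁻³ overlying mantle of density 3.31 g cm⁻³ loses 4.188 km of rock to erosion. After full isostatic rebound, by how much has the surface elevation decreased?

0.595 km

Rebound u = e ρ_c/ρ_m = 4.188 km × 2.84/3.31 = 3.593 km.
Net surface drop = e − u = 4.188 km − 3.593 km = e (ρ_m − ρ_c)/ρ_m = 0.595 km.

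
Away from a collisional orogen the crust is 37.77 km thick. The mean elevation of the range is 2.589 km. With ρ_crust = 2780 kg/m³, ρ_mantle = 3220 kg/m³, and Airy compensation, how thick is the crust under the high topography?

Root depth r = h ρ_c / (ρ_m − ρ_c) = 2.589 km × 2780 / 440 = 16.36 km.
Total thickness = T + h + r = 37.77 km + 2.589 km + 16.36 km = 56.7 km.

56.7 km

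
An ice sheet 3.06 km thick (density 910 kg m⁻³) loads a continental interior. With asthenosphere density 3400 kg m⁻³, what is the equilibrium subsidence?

By Archimedes' principle applied to the lithosphere: the ice load ρ_ice t is balanced by mantle displaced below, ρ_m s.
s = t ρ_ice / ρ_m = 3.06 km × 910/3400 = 0.819 km.

0.819 km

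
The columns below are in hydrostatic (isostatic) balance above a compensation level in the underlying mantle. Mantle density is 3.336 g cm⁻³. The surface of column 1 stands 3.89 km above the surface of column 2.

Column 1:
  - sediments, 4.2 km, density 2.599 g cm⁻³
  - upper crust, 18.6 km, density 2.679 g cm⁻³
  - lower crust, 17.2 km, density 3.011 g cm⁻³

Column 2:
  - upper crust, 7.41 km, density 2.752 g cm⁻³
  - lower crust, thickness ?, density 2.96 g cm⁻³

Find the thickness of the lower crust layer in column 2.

9.58 km

Take the compensation level at the base of the deeper column (depth z_c below the surface of column 1) and equate Σ ρ_i t_i down to z_c; mantle fills any gap and the z_c terms cancel.
Column 1: 4.2×2.599 + 18.6×2.679 + 17.2×3.011 + (z_c − 40)×3.336
Column 2: 3.89×0 + 7.41×2.752 + x×2.96 + (z_c − 3.89 − 7.41 − x)×3.336
The z_c×3.336 term appears on both sides and cancels. Collect the known terms of each column as K = Σ(ρt)_known − 3.336 × (depth of known layers): K_1 = 112.5344 − 3.336×40 = −20.9056; K_2 = 20.39232 − 3.336×(3.89 + 7.41) = −17.30448.
Balance: K_1 = K_2 − x×(3.336 − 2.96), so x = (K_2 − K_1)/(3.336 − 2.96) = 3.60112/0.376 = 9.58 km.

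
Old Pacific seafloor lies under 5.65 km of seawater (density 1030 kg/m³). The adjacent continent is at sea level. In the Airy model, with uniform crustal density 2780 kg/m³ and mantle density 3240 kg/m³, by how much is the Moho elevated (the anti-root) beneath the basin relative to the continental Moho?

For local isostatic compensation: replacing crust with seawater at the top is compensated by replacing crust with mantle at the base: d (ρ_c − ρ_w) = a (ρ_m − ρ_c).
a = d (ρ_c − ρ_w)/(ρ_m − ρ_c) = 5.65 km × 1750/460 = 21.5 km.

21.5 km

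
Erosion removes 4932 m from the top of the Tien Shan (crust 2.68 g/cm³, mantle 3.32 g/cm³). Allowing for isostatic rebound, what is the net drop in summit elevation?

951 m

Rebound u = e ρ_c/ρ_m = 4932 m × 2.68/3.32 = 3981 m.
Net surface drop = e − u = 4932 m − 3981 m = e (ρ_m − ρ_c)/ρ_m = 951 m.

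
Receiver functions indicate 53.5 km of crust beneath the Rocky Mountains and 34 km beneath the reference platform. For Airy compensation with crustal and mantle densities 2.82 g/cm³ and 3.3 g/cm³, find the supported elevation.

Excess crust Δ = 53.5 km − 34 km = 19.5 km, split between elevation h and root r with h + r = Δ.
Airy balance ρ_c h = (ρ_m − ρ_c) r gives r = h ρ_c/(ρ_m − ρ_c), so h (1 + ρ_c/(ρ_m − ρ_c)) = Δ, i.e. h = Δ (ρ_m − ρ_c)/ρ_m.
h = 19.5 km × 0.48/3.3 = 2.84 km.

2.84 km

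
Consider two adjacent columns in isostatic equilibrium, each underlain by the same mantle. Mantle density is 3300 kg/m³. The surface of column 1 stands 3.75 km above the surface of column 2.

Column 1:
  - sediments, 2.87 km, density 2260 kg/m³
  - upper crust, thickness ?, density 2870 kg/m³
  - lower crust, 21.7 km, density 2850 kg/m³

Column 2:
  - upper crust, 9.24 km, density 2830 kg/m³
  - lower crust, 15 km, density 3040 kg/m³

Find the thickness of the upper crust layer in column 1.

Take the compensation level at the base of the deeper column (depth z_c below the surface of column 1) and equate Σ ρ_i t_i down to z_c; mantle fills any gap and the z_c terms cancel.
Column 1: 2.87×2260 + x×2870 + 21.7×2850 + (z_c − 24.57 − x)×3300
Column 2: 3.75×0 + 9.24×2830 + 15×3040 + (z_c − 3.75 − 24.24)×3300
The z_c×3300 term appears on both sides and cancels. Collect the known terms of each column as K = Σ(ρt)_known − 3300 × (depth of known layers): K_1 = 68331.2 − 3300×24.57 = −12749.8; K_2 = 71749.2 − 3300×(3.75 + 24.24) = −20617.8.
Balance: K_1 − x×(3300 − 2870) = K_2, so x = (K_1 − K_2)/(3300 − 2870) = 7868/430 = 18.3 km.

18.3 km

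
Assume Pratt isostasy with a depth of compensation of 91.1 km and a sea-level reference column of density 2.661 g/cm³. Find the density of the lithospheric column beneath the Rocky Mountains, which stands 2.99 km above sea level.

2.58 g/cm³

Pratt balance: ρ_ref D = ρ (D + h).
ρ = ρ_ref D/(D + h) = 2.661 × 91.1 km/(91.1 km + 2.99 km) = 2.58 g/cm³.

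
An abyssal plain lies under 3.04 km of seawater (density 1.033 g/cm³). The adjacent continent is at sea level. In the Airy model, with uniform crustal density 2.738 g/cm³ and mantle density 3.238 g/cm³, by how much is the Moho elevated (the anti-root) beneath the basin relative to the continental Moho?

10.4 km

Isostatic balance requires: replacing crust with seawater at the top is compensated by replacing crust with mantle at the base: d (ρ_c − ρ_w) = a (ρ_m − ρ_c).
a = d (ρ_c − ρ_w)/(ρ_m − ρ_c) = 3.04 km × 1.705/0.5 = 10.4 km.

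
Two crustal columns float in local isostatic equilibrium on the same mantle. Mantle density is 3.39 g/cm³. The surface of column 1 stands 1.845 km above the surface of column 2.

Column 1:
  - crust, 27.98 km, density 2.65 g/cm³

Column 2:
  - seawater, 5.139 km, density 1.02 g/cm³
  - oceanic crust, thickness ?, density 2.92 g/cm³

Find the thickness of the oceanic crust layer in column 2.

4.83 km

Take the compensation level at the base of the deeper column (depth z_c below the surface of column 1) and equate Σ ρ_i t_i down to z_c; mantle fills any gap and the z_c terms cancel.
Column 1: 27.98×2.65 + (z_c − 27.98)×3.39
Column 2: 1.845×0 + 5.139×1.02 + x×2.92 + (z_c − 1.845 − 5.139 − x)×3.39
The z_c×3.39 term appears on both sides and cancels. Collect the known terms of each column as K = Σ(ρt)_known − 3.39 × (depth of known layers): K_1 = 74.147 − 3.39×27.98 = −20.7052; K_2 = 5.24178 − 3.39×(1.845 + 5.139) = −18.43398.
Balance: K_1 = K_2 − x×(3.39 − 2.92), so x = (K_2 − K_1)/(3.39 − 2.92) = 2.27122/0.47 = 4.83 km.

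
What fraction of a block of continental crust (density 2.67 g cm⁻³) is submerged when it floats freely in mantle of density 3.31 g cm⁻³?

Submerged fraction = ρ_obj/ρ_fluid = 2.67/3.31 = 80.7%.

80.7%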